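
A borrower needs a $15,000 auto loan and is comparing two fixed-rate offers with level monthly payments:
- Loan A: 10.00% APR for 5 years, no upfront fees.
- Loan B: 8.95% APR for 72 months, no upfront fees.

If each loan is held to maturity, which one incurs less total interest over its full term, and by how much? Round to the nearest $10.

Loan A by $320

Loan A: at 10.00% the monthly rate is 0.0083333, so the payment is 15,000 × 0.0083333 / (1 − 1.0083333^−60) = $318.71.
Total interest on Loan A = 60 × $318.71 − $15,000 = $4,122.60.
Loan B: monthly rate = 8.95%/12 = 0.0074583; payment = 15,000 × 0.0074583 / (1 − (1+0.0074583)^−72) = $270.01.
Total interest on Loan B = 72 × $270.01 − $15,000 = $4,440.72.
Loan A is lower by $318.12.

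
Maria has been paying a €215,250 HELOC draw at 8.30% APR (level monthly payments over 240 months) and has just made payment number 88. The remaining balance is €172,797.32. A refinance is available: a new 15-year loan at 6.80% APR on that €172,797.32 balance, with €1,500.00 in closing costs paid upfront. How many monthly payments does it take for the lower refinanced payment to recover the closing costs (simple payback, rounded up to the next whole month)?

Current payment = 215,250 × 8.3%/12 / (1 − (1+0.0069167)^−240) = €1,840.83.
Refinanced payment = 172,797.32 × 0.0056667 / (1 − (1+0.0056667)^−180) = €1,533.89.
Monthly savings = €1,840.83 − €1,533.89 = €306.94.
Break-even = €1,500.00 / €306.94 = 4.89 → 5 months.

5 months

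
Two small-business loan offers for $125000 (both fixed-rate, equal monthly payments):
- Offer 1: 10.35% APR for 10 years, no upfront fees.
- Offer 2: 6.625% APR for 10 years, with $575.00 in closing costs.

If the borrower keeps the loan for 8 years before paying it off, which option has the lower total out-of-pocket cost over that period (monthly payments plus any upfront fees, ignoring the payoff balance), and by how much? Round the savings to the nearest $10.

Offer 2 by $23,320

Offer 1: at 10.35% the monthly rate is 0.0086250, so the payment is 125,000 × 0.0086250 / (1 − 1.0086250^−120) = $1,676.21.
Offer 2: monthly rate = 6.625%/12 = 0.0055208; payment = 125,000 × 0.0055208 / (1 − (1+0.0055208)^−120) = $1,427.31.
Over 96 months: Offer 1 costs 96 × $1,676.21 = $160,916.16; Offer 2 costs 96 × $1,427.31 + $575.00 = $137,596.76.
Offer 2 is cheaper by $160,916.16 − $137,596.76 = $23,319.40.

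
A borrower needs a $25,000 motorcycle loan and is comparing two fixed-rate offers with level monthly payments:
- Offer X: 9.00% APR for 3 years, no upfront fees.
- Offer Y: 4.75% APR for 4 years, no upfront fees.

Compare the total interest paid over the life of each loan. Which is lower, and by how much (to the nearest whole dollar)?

Offer X: monthly rate = 9%/12 = 0.0075000; payment = 25,000 × 0.0075000 / (1 − (1+0.0075000)^−36) = $794.99.
Total interest on Offer X = 36 × $794.99 − $25,000 = $3,619.64.
Offer Y: at 4.75% the monthly rate is 0.0039583, so the payment is 25,000 × 0.0039583 / (1 − 1.0039583^−48) = $572.91.
Total interest on Offer Y = 48 × $572.91 − $25,000 = $2,499.68.
Offer Y is lower by $1,119.96.

Offer Y by $1,120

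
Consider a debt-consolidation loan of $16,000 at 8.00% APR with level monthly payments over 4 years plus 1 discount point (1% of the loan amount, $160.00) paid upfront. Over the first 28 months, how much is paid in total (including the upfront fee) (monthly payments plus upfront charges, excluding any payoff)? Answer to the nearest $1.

$11,097

Monthly rate = 8%/12 = 0.0066667; payment = 16,000 × 0.0066667 / (1 − (1+0.0066667)^−48) = $390.61.
Total outlay = 28 × $390.61 + $160.00 = $11,097.08.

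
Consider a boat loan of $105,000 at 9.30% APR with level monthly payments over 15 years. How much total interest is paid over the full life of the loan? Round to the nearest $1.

$90,084

Monthly rate = 9.3%/12 = 0.0077500; payment = 105,000 × 0.0077500 / (1 − (1+0.0077500)^−180) = $1,083.80.
Total paid = 180 × $1,083.80 = $195,084.00; interest = $195,084.00 − $105,000 = $90,084.00.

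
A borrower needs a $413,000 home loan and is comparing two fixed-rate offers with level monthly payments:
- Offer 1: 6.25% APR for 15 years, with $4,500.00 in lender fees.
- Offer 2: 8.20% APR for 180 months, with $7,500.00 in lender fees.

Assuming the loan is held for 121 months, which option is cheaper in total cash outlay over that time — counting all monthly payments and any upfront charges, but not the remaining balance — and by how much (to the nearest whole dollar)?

Offer 1 by $57,876

Offer 1: monthly rate = 6.25%/12 = 0.0052083; payment = 413,000 × 0.0052083 / (1 − (1+0.0052083)^−180) = $3,541.16.
Offer 2: at 8.20% the monthly rate is 0.0068333, so the payment is 413,000 × 0.0068333 / (1 − 1.0068333^−180) = $3,994.68.
Over 121 months: Offer 1 costs 121 × $3,541.16 + $4,500.00 = $432,980.36; Offer 2 costs 121 × $3,994.68 + $7,500.00 = $490,856.28.
Offer 1 is cheaper by $490,856.28 − $432,980.36 = $57,875.92.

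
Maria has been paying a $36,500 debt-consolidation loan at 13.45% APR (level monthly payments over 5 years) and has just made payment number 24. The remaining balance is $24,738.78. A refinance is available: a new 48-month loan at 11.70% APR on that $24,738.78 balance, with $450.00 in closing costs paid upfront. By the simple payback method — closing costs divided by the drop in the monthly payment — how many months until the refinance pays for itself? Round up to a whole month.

Current payment = 36,500 × 13.45%/12 / (1 − (1+0.0112083)^−60) = $838.92.
Refinanced payment = 24,738.78 × 0.0097500 / (1 − (1+0.0097500)^−48) = $647.83.
Monthly savings = $838.92 − $647.83 = $191.09.
Break-even = $450.00 / $191.09 = 2.35 → 3 months.

3 months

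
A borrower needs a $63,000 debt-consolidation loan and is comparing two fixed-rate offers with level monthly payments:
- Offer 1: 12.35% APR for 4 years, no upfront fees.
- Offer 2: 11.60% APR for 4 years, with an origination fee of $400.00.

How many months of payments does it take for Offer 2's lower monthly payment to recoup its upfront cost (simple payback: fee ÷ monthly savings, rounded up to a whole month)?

Offer 1: at 12.35% the monthly rate is 0.0102917, so the payment is 63,000 × 0.0102917 / (1 − 1.0102917^−48) = $1,669.88.
Offer 2: monthly rate = 11.6%/12 = 0.0096667; payment = 63,000 × 0.0096667 / (1 − (1+0.0096667)^−48) = $1,646.69.
Monthly savings = $1,669.88 − $1,646.69 = $23.19.
Break-even = $400.00 / $23.19 = 17.25 → 18 months.

18 months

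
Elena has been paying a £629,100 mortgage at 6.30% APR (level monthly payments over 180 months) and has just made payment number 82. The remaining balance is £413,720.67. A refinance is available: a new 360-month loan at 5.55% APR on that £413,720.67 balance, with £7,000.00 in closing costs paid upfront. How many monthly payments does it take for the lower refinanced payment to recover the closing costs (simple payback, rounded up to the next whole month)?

3 months

Current payment = 629,100 × 6.3%/12 / (1 − (1+0.0052500)^−180) = £5,411.21.
Refinanced payment = 413,720.67 × 0.0046250 / (1 − (1+0.0046250)^−360) = £2,362.06.
Monthly savings = £5,411.21 − £2,362.06 = £3,049.15.
Break-even = £7,000.00 / £3,049.15 = 2.30 → 3 months.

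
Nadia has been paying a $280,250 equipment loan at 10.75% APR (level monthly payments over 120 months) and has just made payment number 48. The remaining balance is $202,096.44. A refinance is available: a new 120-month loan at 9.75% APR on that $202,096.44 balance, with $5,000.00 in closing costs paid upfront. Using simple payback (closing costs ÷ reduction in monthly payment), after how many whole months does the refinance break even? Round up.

Current payment = 280,250 × 10.75%/12 / (1 − (1+0.0089583)^−120) = $3,820.89.
Refinanced payment = 202,096.44 × 0.0081250 / (1 − (1+0.0081250)^−120) = $2,642.82.
Monthly savings = $3,820.89 − $2,642.82 = $1,178.07.
Break-even = $5,000.00 / $1,178.07 = 4.24 → 5 months.

5 months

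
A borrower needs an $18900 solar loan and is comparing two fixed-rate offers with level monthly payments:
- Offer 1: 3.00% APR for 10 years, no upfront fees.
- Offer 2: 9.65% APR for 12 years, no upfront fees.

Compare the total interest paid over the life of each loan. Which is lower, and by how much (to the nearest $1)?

Offer 1 by $10,077

Offer 1: at 3.00% the monthly rate is 0.0025000, so the payment is 18,900 × 0.0025000 / (1 − 1.0025000^−120) = $182.50.
Total interest on Offer 1 = 120 × $182.50 − $18,900 = $3,000.00.
Offer 2: monthly rate = 9.65%/12 = 0.0080417; payment = 18,900 × 0.0080417 / (1 − (1+0.0080417)^−144) = $222.06.
Total interest on Offer 2 = 144 × $222.06 − $18,900 = $13,076.64.
Offer 1 is lower by $10,076.64.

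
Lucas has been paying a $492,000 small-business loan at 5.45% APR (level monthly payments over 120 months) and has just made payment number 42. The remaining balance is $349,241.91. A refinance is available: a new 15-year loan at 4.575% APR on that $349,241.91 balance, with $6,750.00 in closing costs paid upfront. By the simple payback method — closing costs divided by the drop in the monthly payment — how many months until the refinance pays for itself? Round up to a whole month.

Current payment = 492,000 × 5.45%/12 / (1 − (1+0.0045417)^−120) = $5,327.31.
Refinanced payment = 349,241.91 × 0.0038125 / (1 − (1+0.0038125)^−180) = $2,685.08.
Monthly savings = $5,327.31 − $2,685.08 = $2,642.23.
Break-even = $6,750.00 / $2,642.23 = 2.55 → 3 months.

3 months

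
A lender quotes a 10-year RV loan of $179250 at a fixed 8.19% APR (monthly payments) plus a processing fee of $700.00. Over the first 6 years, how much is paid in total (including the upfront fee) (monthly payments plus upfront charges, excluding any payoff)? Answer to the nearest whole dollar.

$158,584

Monthly rate = 8.19%/12 = 0.0068250; payment = 179,250 × 0.0068250 / (1 − (1+0.0068250)^−120) = $2,192.83.
Total outlay = 72 × $2,192.83 + $700.00 = $158,583.76.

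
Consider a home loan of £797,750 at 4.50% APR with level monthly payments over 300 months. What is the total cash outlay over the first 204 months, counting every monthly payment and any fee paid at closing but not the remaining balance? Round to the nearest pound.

At 4.50% the monthly rate is 0.0037500, so the payment is 797,750 × 0.0037500 / (1 − 1.0037500^−300) = £4,434.15.
Total outlay = 204 × £4,434.15 = £904,566.60.

£904,567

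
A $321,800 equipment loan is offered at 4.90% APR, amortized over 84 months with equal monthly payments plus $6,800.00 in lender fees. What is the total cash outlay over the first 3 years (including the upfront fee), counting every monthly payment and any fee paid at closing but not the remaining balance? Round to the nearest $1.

At 4.90% the monthly rate is 0.0040833, so the payment is 321,800 × 0.0040833 / (1 − 1.0040833^−84) = $4,533.19.
Total outlay = 36 × $4,533.19 + $6,800.00 = $169,994.84.

$169,995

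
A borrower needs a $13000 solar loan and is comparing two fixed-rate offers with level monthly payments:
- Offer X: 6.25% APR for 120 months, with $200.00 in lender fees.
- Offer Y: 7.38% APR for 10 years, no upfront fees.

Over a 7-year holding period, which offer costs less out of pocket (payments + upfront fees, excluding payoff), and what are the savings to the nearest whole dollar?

Offer X: monthly rate = 6.25%/12 = 0.0052083; payment = 13,000 × 0.0052083 / (1 − (1+0.0052083)^−120) = $145.96.
Offer Y: monthly rate = 7.38%/12 = 0.0061500; payment = 13,000 × 0.0061500 / (1 − (1+0.0061500)^−120) = $153.50.
Over 84 months: Offer X costs 84 × $145.96 + $200.00 = $12,460.64; Offer Y costs 84 × $153.50 = $12,894.00.
Offer X is cheaper by $12,894.00 − $12,460.64 = $433.36.

Offer X by $433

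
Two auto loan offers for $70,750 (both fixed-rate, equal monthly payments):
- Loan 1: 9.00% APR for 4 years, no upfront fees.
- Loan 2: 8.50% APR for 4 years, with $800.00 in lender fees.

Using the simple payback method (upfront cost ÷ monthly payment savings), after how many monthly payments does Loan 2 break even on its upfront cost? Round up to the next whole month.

48 months

Loan 1: monthly rate = 9%/12 = 0.0075000; payment = 70,750 × 0.0075000 / (1 − (1+0.0075000)^−48) = $1,760.62.
Loan 2: at 8.50% the monthly rate is 0.0070833, so the payment is 70,750 × 0.0070833 / (1 − 1.0070833^−48) = $1,743.87.
Monthly savings = $1,760.62 − $1,743.87 = $16.75.
Break-even = $800.00 / $16.75 = 47.76 → 48 months.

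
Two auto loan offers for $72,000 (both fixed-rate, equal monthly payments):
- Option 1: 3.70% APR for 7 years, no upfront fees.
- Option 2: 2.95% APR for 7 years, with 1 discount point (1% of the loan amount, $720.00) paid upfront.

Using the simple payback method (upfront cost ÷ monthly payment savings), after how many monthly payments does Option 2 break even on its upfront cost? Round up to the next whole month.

30 months

Option 1: at 3.70% the monthly rate is 0.0030833, so the payment is 72,000 × 0.0030833 / (1 − 1.0030833^−84) = $974.24.
Option 2: at 2.95% the monthly rate is 0.0024583, so the payment is 72,000 × 0.0024583 / (1 − 1.0024583^−84) = $949.74.
Monthly savings = $974.24 − $949.74 = $24.50.
Break-even = $720.00 / $24.50 = 29.39 → 30 months.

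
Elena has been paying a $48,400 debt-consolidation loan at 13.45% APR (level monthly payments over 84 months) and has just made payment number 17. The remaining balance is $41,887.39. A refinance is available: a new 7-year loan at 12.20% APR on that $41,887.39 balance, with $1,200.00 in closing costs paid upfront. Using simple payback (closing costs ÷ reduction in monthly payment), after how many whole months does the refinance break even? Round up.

Current payment = 48,400 × 13.45%/12 / (1 − (1+0.0112083)^−84) = $892.38.
Refinanced payment = 41,887.39 × 0.0101667 / (1 − (1+0.0101667)^−84) = $743.91.
Monthly savings = $892.38 − $743.91 = $148.47.
Break-even = $1,200.00 / $148.47 = 8.08 → 9 months.

9 months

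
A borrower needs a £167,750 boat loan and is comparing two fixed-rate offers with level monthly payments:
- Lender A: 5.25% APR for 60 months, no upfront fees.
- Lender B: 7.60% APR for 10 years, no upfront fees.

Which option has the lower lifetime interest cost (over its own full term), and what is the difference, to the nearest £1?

Lender A by £48,905

Lender A: at 5.25% the monthly rate is 0.0043750, so the payment is 167,750 × 0.0043750 / (1 − 1.0043750^−60) = £3,184.90.
Total interest on Lender A = 60 × £3,184.90 − £167,750 = £23,344.00.
Lender B: monthly rate = 7.6%/12 = 0.0063333; payment = 167,750 × 0.0063333 / (1 − (1+0.0063333)^−120) = £1,999.99.
Total interest on Lender B = 120 × £1,999.99 − £167,750 = £72,248.80.
Lender A is lower by £48,904.80.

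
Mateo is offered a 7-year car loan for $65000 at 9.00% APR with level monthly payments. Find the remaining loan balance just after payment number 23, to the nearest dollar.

$51,042

With monthly rate i = 9%/12 = 0.0075000, the balance after k of n payments is P · [(1+i)^n − (1+i)^k] / [(1+i)^n − 1].
(1+0.0075000)^84 = 1.87320196 and (1+0.0075000)^23 = 1.18750723, so the balance is 65,000 × (1.87320196 − 1.18750723) / (1.87320196 − 1) = $51,042.21.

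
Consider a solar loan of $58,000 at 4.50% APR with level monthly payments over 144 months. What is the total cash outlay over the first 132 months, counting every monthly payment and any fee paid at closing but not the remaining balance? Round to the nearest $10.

Monthly rate = 4.5%/12 = 0.0037500; payment = 58,000 × 0.0037500 / (1 − (1+0.0037500)^−144) = $522.00.
Total outlay = 132 × $522.00 = $68,904.00.

$68,900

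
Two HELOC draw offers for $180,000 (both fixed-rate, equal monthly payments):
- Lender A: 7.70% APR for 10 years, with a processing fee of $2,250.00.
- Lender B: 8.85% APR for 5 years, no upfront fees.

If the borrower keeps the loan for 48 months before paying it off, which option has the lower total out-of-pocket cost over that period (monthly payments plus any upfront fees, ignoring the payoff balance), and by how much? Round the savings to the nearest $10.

Lender A: monthly rate = 7.7%/12 = 0.0064167; payment = 180,000 × 0.0064167 / (1 − (1+0.0064167)^−120) = $2,155.47.
Lender B: monthly rate = 8.85%/12 = 0.0073750; payment = 180,000 × 0.0073750 / (1 − (1+0.0073750)^−60) = $3,723.41.
Over 48 months: Lender A costs 48 × $2,155.47 + $2,250.00 = $105,712.56; Lender B costs 48 × $3,723.41 = $178,723.68.
Lender A is cheaper by $178,723.68 − $105,712.56 = $73,011.12.

Lender A by $73,010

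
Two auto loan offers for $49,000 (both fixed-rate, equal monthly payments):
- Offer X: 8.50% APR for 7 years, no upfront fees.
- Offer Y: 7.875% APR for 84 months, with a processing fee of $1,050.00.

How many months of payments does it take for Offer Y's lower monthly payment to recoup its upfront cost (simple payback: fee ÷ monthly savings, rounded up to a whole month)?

Offer X: monthly rate = 8.5%/12 = 0.0070833; payment = 49,000 × 0.0070833 / (1 − (1+0.0070833)^−84) = $775.99.
Offer Y: monthly rate = 7.875%/12 = 0.0065625; payment = 49,000 × 0.0065625 / (1 − (1+0.0065625)^−84) = $760.68.
Monthly savings = $775.99 − $760.68 = $15.31.
Break-even = $1,050.00 / $15.31 = 68.58 → 69 months.

69 months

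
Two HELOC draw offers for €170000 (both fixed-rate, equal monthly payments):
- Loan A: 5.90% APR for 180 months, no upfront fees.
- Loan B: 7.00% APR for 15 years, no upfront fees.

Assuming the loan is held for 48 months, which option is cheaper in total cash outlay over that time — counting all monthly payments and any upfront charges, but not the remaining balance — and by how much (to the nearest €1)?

Loan A: monthly rate = 5.9%/12 = 0.0049167; payment = 170,000 × 0.0049167 / (1 − (1+0.0049167)^−180) = €1,425.39.
Loan B: at 7.00% the monthly rate is 0.0058333, so the payment is 170,000 × 0.0058333 / (1 − 1.0058333^−180) = €1,528.01.
Over 48 months: Loan A costs 48 × €1,425.39 = €68,418.72; Loan B costs 48 × €1,528.01 = €73,344.48.
Loan A is cheaper by €73,344.48 − €68,418.72 = €4,925.76.

Loan A by €4,926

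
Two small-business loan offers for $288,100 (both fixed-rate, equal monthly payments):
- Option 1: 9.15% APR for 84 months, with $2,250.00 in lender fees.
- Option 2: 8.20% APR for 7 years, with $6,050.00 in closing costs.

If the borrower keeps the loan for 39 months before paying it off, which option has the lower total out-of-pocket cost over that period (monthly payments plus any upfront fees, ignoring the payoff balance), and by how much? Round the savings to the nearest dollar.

Option 2 by $1,585

Option 1: at 9.15% the monthly rate is 0.0076250, so the payment is 288,100 × 0.0076250 / (1 − 1.0076250^−84) = $4,657.23.
Option 2: monthly rate = 8.2%/12 = 0.0068333; payment = 288,100 × 0.0068333 / (1 − (1+0.0068333)^−84) = $4,519.15.
Over 39 months: Option 1 costs 39 × $4,657.23 + $2,250.00 = $183,881.97; Option 2 costs 39 × $4,519.15 + $6,050.00 = $182,296.85.
Option 2 is cheaper by $183,881.97 − $182,296.85 = $1,585.12.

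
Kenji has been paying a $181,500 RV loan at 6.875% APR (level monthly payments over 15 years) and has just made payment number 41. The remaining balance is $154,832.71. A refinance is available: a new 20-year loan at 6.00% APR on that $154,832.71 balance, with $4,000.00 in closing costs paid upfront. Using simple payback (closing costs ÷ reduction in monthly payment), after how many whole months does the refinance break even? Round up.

Current payment = 181,500 × 6.875%/12 / (1 − (1+0.0057292)^−180) = $1,618.72.
Refinanced payment = 154,832.71 × 0.0050000 / (1 − (1+0.0050000)^−240) = $1,109.27.
Monthly savings = $1,618.72 − $1,109.27 = $509.45.
Break-even = $4,000.00 / $509.45 = 7.85 → 8 months.

8 months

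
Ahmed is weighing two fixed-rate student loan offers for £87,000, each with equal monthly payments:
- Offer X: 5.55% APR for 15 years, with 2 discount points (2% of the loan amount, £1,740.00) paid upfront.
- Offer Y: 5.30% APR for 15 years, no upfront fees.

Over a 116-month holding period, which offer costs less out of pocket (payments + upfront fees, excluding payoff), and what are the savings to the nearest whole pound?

Offer X: monthly rate = 5.55%/12 = 0.0046250; payment = 87,000 × 0.0046250 / (1 − (1+0.0046250)^−180) = £713.17.
Offer Y: at 5.30% the monthly rate is 0.0044167, so the payment is 87,000 × 0.0044167 / (1 − 1.0044167^−180) = £701.66.
Over 116 months: Offer X costs 116 × £713.17 + £1,740.00 = £84,467.72; Offer Y costs 116 × £701.66 = £81,392.56.
Offer Y is cheaper by £84,467.72 − £81,392.56 = £3,075.16.

Offer Y by £3,075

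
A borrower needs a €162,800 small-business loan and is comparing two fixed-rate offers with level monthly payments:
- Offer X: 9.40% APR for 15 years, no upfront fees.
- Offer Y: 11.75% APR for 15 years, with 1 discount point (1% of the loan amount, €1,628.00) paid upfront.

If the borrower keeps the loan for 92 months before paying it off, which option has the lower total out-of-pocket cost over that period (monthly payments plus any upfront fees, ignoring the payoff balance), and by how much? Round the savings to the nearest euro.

Offer X: monthly rate = 9.4%/12 = 0.0078333; payment = 162,800 × 0.0078333 / (1 − (1+0.0078333)^−180) = €1,690.19.
Offer Y: at 11.75% the monthly rate is 0.0097917, so the payment is 162,800 × 0.0097917 / (1 − 1.0097917^−180) = €1,927.77.
Over 92 months: Offer X costs 92 × €1,690.19 = €155,497.48; Offer Y costs 92 × €1,927.77 + €1,628.00 = €178,982.84.
Offer X is cheaper by €178,982.84 − €155,497.48 = €23,485.36.

Offer X by €23,485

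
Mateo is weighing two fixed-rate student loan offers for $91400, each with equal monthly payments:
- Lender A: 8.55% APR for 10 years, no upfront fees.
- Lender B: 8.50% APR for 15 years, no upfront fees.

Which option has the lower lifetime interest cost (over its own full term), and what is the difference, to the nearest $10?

Lender A by $25,730

Lender A: monthly rate = 8.55%/12 = 0.0071250; payment = 91,400 × 0.0071250 / (1 − (1+0.0071250)^−120) = $1,135.67.
Total interest on Lender A = 120 × $1,135.67 − $91,400 = $44,880.40.
Lender B: at 8.50% the monthly rate is 0.0070833, so the payment is 91,400 × 0.0070833 / (1 − 1.0070833^−180) = $900.05.
Total interest on Lender B = 180 × $900.05 − $91,400 = $70,609.00.
Lender A is lower by $25,728.60.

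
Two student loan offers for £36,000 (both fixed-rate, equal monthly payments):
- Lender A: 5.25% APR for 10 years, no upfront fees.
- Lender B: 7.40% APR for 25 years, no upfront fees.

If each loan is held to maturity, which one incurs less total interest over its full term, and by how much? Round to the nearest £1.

Lender A by £32,760

Lender A: monthly rate = 5.25%/12 = 0.0043750; payment = 36,000 × 0.0043750 / (1 − (1+0.0043750)^−120) = £386.25.
Total interest on Lender A = 120 × £386.25 − £36,000 = £10,350.00.
Lender B: at 7.40% the monthly rate is 0.0061667, so the payment is 36,000 × 0.0061667 / (1 − 1.0061667^−300) = £263.70.
Total interest on Lender B = 300 × £263.70 − £36,000 = £43,110.00.
Lender A is lower by £32,760.00.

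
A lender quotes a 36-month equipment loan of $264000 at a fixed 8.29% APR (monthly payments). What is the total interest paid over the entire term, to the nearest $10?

$35,090

Monthly rate = 8.29%/12 = 0.0069083; payment = 264,000 × 0.0069083 / (1 − (1+0.0069083)^−36) = $8,308.16.
Total paid = 36 × $8,308.16 = $299,093.76; interest = $299,093.76 − $264,000 = $35,093.76.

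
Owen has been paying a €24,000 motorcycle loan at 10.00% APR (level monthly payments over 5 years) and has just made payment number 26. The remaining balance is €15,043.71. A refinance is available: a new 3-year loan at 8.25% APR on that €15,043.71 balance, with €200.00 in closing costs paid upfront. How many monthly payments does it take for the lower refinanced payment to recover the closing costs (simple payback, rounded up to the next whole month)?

Current payment = 24,000 × 10%/12 / (1 − (1+0.0083333)^−60) = €509.93.
Refinanced payment = 15,043.71 × 0.0068750 / (1 − (1+0.0068750)^−36) = €473.15.
Monthly savings = €509.93 − €473.15 = €36.78.
Break-even = €200.00 / €36.78 = 5.44 → 6 months.

6 months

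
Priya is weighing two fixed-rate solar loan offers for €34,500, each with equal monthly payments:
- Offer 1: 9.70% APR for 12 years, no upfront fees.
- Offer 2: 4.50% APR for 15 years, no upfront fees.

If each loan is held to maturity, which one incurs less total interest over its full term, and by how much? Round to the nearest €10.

Offer 1: monthly rate = 9.7%/12 = 0.0080833; payment = 34,500 × 0.0080833 / (1 − (1+0.0080833)^−144) = €406.35.
Total interest on Offer 1 = 144 × €406.35 − €34,500 = €24,014.40.
Offer 2: at 4.50% the monthly rate is 0.0037500, so the payment is 34,500 × 0.0037500 / (1 − 1.0037500^−180) = €263.92.
Total interest on Offer 2 = 180 × €263.92 − €34,500 = €13,005.60.
Offer 2 is lower by €11,008.80.

Offer 2 by €11,010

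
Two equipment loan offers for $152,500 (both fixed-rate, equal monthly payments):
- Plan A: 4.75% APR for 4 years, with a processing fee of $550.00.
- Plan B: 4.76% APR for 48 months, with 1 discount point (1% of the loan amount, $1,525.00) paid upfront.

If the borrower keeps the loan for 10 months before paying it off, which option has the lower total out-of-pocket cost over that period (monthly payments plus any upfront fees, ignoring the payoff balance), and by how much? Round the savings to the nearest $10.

Plan A by $980

Plan A: monthly rate = 4.75%/12 = 0.0039583; payment = 152,500 × 0.0039583 / (1 − (1+0.0039583)^−48) = $3,494.72.
Plan B: at 4.76% the monthly rate is 0.0039667, so the payment is 152,500 × 0.0039667 / (1 − 1.0039667^−48) = $3,495.41.
Over 10 months: Plan A costs 10 × $3,494.72 + $550.00 = $35,497.20; Plan B costs 10 × $3,495.41 + $1,525.00 = $36,479.10.
Plan A is cheaper by $36,479.10 − $35,497.20 = $981.90.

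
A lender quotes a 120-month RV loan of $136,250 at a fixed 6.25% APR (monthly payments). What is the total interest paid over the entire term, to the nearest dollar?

$47,328

Monthly rate = 6.25%/12 = 0.0052083; payment = 136,250 × 0.0052083 / (1 − (1+0.0052083)^−120) = $1,529.82.
Total paid = 120 × $1,529.82 = $183,578.40; interest = $183,578.40 − $136,250 = $47,328.40.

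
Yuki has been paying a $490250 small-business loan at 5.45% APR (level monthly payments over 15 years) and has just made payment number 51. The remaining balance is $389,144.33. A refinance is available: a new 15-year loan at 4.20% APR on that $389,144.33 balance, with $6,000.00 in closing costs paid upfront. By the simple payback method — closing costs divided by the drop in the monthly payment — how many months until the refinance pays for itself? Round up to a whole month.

Current payment = 490,250 × 5.45%/12 / (1 − (1+0.0045417)^−180) = $3,992.76.
Refinanced payment = 389,144.33 × 0.0035000 / (1 − (1+0.0035000)^−180) = $2,917.61.
Monthly savings = $3,992.76 − $2,917.61 = $1,075.15.
Break-even = $6,000.00 / $1,075.15 = 5.58 → 6 months.

6 months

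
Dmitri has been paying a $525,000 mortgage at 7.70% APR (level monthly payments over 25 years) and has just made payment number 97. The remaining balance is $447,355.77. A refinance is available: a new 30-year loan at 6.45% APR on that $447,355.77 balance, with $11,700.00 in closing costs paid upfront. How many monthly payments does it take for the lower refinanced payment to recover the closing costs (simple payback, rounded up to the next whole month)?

11 months

Current payment = 525,000 × 7.7%/12 / (1 − (1+0.0064167)^−300) = $3,948.26.
Refinanced payment = 447,355.77 × 0.0053750 / (1 − (1+0.0053750)^−360) = $2,812.90.
Monthly savings = $3,948.26 − $2,812.90 = $1,135.36.
Break-even = $11,700.00 / $1,135.36 = 10.31 → 11 months.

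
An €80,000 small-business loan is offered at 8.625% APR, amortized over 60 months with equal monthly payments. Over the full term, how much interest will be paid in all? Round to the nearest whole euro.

€18,769

At 8.625% the monthly rate is 0.0071875, so the payment is 80,000 × 0.0071875 / (1 − 1.0071875^−60) = €1,646.15.
Total paid = 60 × €1,646.15 = €98,769.00; interest = €98,769.00 − €80,000 = €18,769.00.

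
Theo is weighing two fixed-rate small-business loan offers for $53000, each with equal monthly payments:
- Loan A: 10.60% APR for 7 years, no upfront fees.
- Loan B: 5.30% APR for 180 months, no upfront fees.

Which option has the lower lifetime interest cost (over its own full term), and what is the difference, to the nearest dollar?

Loan A: monthly rate = 10.6%/12 = 0.0088333; payment = 53,000 × 0.0088333 / (1 − (1+0.0088333)^−84) = $896.38.
Total interest on Loan A = 84 × $896.38 − $53,000 = $22,295.92.
Loan B: monthly rate = 5.3%/12 = 0.0044167; payment = 53,000 × 0.0044167 / (1 − (1+0.0044167)^−180) = $427.45.
Total interest on Loan B = 180 × $427.45 − $53,000 = $23,941.00.
Loan A is lower by $1,645.08.

Loan A by $1,645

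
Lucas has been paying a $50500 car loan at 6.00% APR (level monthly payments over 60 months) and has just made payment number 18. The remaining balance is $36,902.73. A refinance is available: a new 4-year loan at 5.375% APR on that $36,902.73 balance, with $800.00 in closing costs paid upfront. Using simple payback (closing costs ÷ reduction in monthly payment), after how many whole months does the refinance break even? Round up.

7 months

Current payment = 50,500 × 6%/12 / (1 − (1+0.0050000)^−60) = $976.31.
Refinanced payment = 36,902.73 × 0.0044792 / (1 − (1+0.0044792)^−48) = $856.13.
Monthly savings = $976.31 − $856.13 = $120.18.
Break-even = $800.00 / $120.18 = 6.66 → 7 months.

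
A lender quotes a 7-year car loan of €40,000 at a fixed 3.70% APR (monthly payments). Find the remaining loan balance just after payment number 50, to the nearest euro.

€17,445

With monthly rate i = 3.7%/12 = 0.0030833, the balance after k of n payments is P · [(1+i)^n − (1+i)^k] / [(1+i)^n − 1].
(1+0.0030833)^84 = 1.29511763 and (1+0.0030833)^50 = 1.16640863, so the balance is 40,000 × (1.29511763 − 1.16640863) / (1.29511763 − 1) = €17,445.11.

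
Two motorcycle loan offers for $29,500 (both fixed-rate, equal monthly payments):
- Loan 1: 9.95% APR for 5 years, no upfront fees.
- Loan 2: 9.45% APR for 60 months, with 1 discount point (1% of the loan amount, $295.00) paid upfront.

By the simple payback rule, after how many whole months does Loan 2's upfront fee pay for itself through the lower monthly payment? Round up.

Loan 1: at 9.95% the monthly rate is 0.0082917, so the payment is 29,500 × 0.0082917 / (1 − 1.0082917^−60) = $626.06.
Loan 2: at 9.45% the monthly rate is 0.0078750, so the payment is 29,500 × 0.0078750 / (1 − 1.0078750^−60) = $618.83.
Monthly savings = $626.06 − $618.83 = $7.23.
Break-even = $295.00 / $7.23 = 40.80 → 41 months.

41 months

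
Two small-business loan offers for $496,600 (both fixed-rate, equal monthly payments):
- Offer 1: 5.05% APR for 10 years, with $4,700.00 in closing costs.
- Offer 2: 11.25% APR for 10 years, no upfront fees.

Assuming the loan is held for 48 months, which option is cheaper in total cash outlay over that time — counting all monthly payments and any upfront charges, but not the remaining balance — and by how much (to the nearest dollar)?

Offer 1 by $73,625

Offer 1: monthly rate = 5.05%/12 = 0.0042083; payment = 496,600 × 0.0042083 / (1 − (1+0.0042083)^−120) = $5,279.36.
Offer 2: at 11.25% the monthly rate is 0.0093750, so the payment is 496,600 × 0.0093750 / (1 − 1.0093750^−120) = $6,911.13.
Over 48 months: Offer 1 costs 48 × $5,279.36 + $4,700.00 = $258,109.28; Offer 2 costs 48 × $6,911.13 = $331,734.24.
Offer 1 is cheaper by $331,734.24 − $258,109.28 = $73,624.96.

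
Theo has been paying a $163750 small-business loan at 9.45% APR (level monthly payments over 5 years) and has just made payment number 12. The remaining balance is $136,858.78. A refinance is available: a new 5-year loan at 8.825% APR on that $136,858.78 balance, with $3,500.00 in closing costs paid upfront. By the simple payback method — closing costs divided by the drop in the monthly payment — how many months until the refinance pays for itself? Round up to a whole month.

6 months

Current payment = 163,750 × 9.45%/12 / (1 − (1+0.0078750)^−60) = $3,435.06.
Refinanced payment = 136,858.78 × 0.0073542 / (1 − (1+0.0073542)^−60) = $2,829.35.
Monthly savings = $3,435.06 − $2,829.35 = $605.71.
Break-even = $3,500.00 / $605.71 = 5.78 → 6 months.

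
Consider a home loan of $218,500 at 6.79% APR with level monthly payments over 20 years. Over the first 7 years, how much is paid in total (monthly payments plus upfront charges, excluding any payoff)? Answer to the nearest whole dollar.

Monthly rate = 6.79%/12 = 0.0056583; payment = 218,500 × 0.0056583 / (1 − (1+0.0056583)^−240) = $1,666.60.
Total outlay = 84 × $1,666.60 = $139,994.40.

$139,994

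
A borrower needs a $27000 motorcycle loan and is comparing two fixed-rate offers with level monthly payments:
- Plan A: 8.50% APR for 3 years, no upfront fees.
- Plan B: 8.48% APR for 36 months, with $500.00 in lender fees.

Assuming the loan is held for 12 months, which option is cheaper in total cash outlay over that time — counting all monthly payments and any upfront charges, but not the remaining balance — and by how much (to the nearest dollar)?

Plan A by $497

Plan A: monthly rate = 8.5%/12 = 0.0070833; payment = 27,000 × 0.0070833 / (1 − (1+0.0070833)^−36) = $852.32.
Plan B: monthly rate = 8.48%/12 = 0.0070667; payment = 27,000 × 0.0070667 / (1 − (1+0.0070667)^−36) = $852.07.
Over 12 months: Plan A costs 12 × $852.32 = $10,227.84; Plan B costs 12 × $852.07 + $500.00 = $10,724.84.
Plan A is cheaper by $10,724.84 − $10,227.84 = $497.00.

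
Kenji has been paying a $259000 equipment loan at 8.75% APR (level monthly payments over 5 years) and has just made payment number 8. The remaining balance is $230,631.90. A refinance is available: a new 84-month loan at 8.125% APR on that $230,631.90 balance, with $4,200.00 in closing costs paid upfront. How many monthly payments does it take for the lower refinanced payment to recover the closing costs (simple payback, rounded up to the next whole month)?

3 months

Current payment = 259,000 × 8.75%/12 / (1 − (1+0.0072917)^−60) = $5,345.04.
Refinanced payment = 230,631.90 × 0.0067708 / (1 − (1+0.0067708)^−84) = $3,609.06.
Monthly savings = $5,345.04 − $3,609.06 = $1,735.98.
Break-even = $4,200.00 / $1,735.98 = 2.42 → 3 months.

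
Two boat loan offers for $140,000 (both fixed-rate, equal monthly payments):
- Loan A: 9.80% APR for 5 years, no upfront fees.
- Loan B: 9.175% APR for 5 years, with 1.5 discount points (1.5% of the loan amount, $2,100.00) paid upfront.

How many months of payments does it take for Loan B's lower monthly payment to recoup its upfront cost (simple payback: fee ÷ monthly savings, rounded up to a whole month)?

50 months

Loan A: at 9.80% the monthly rate is 0.0081667, so the payment is 140,000 × 0.0081667 / (1 − 1.0081667^−60) = $2,960.83.
Loan B: at 9.175% the monthly rate is 0.0076458, so the payment is 140,000 × 0.0076458 / (1 − 1.0076458^−60) = $2,918.07.
Monthly savings = $2,960.83 − $2,918.07 = $42.76.
Break-even = $2,100.00 / $42.76 = 49.11 → 50 months.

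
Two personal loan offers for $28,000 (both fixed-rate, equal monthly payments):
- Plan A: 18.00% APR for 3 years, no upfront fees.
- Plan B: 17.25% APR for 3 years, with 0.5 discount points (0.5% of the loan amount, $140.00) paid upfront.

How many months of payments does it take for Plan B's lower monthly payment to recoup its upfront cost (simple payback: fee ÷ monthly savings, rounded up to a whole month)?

14 months

Plan A: monthly rate = 18%/12 = 0.0150000; payment = 28,000 × 0.0150000 / (1 − (1+0.0150000)^−36) = $1,012.27.
Plan B: at 17.25% the monthly rate is 0.0143750, so the payment is 28,000 × 0.0143750 / (1 − 1.0143750^−36) = $1,001.76.
Monthly savings = $1,012.27 − $1,001.76 = $10.51.
Break-even = $140.00 / $10.51 = 13.32 → 14 months.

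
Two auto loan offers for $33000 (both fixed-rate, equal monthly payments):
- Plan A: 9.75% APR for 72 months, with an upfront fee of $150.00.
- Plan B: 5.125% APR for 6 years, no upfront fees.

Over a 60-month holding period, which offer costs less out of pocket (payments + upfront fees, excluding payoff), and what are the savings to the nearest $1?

Plan B by $4,579

Plan A: monthly rate = 9.75%/12 = 0.0081250; payment = 33,000 × 0.0081250 / (1 − (1+0.0081250)^−72) = $607.20.
Plan B: monthly rate = 5.125%/12 = 0.0042708; payment = 33,000 × 0.0042708 / (1 − (1+0.0042708)^−72) = $533.38.
Over 60 months: Plan A costs 60 × $607.20 + $150.00 = $36,582.00; Plan B costs 60 × $533.38 = $32,002.80.
Plan B is cheaper by $36,582.00 − $32,002.80 = $4,579.20.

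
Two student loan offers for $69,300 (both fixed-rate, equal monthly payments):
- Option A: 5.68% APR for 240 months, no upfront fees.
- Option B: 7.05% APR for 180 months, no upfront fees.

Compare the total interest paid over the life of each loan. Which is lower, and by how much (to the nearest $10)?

Option A: monthly rate = 5.68%/12 = 0.0047333; payment = 69,300 × 0.0047333 / (1 − (1+0.0047333)^−240) = $483.78.
Total interest on Option A = 240 × $483.78 − $69,300 = $46,807.20.
Option B: at 7.05% the monthly rate is 0.0058750, so the payment is 69,300 × 0.0058750 / (1 − 1.0058750^−180) = $624.83.
Total interest on Option B = 180 × $624.83 − $69,300 = $43,169.40.
Option B is lower by $3,637.80.

Option B by $3,640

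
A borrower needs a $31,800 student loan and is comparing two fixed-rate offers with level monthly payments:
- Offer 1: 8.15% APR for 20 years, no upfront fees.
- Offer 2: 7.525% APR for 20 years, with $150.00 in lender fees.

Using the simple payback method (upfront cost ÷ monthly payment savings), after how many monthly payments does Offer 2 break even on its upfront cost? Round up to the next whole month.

Offer 1: at 8.15% the monthly rate is 0.0067917, so the payment is 31,800 × 0.0067917 / (1 − 1.0067917^−240) = $268.96.
Offer 2: at 7.525% the monthly rate is 0.0062708, so the payment is 31,800 × 0.0062708 / (1 − 1.0062708^−240) = $256.66.
Monthly savings = $268.96 − $256.66 = $12.30.
Break-even = $150.00 / $12.30 = 12.20 → 13 months.

13 months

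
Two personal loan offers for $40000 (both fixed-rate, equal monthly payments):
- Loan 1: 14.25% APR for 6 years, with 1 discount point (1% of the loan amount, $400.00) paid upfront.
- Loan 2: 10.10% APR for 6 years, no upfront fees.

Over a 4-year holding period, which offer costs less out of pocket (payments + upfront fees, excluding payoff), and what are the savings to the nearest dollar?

Loan 2 by $4,554

Loan 1: monthly rate = 14.25%/12 = 0.0118750; payment = 40,000 × 0.0118750 / (1 − (1+0.0118750)^−72) = $829.59.
Loan 2: at 10.10% the monthly rate is 0.0084167, so the payment is 40,000 × 0.0084167 / (1 − 1.0084167^−72) = $743.05.
Over 48 months: Loan 1 costs 48 × $829.59 + $400.00 = $40,220.32; Loan 2 costs 48 × $743.05 = $35,666.40.
Loan 2 is cheaper by $40,220.32 − $35,666.40 = $4,553.92.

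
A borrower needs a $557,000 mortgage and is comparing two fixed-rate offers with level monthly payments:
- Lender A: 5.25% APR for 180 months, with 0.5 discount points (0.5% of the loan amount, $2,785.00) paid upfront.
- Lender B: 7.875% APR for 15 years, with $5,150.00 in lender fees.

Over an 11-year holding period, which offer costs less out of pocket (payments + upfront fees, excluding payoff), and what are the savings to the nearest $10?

Lender A by $108,660

Lender A: monthly rate = 5.25%/12 = 0.0043750; payment = 557,000 × 0.0043750 / (1 − (1+0.0043750)^−180) = $4,477.60.
Lender B: at 7.875% the monthly rate is 0.0065625, so the payment is 557,000 × 0.0065625 / (1 − 1.0065625^−180) = $5,282.87.
Over 132 months: Lender A costs 132 × $4,477.60 + $2,785.00 = $593,828.20; Lender B costs 132 × $5,282.87 + $5,150.00 = $702,488.84.
Lender A is cheaper by $702,488.84 − $593,828.20 = $108,660.64.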